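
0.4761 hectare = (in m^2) 4761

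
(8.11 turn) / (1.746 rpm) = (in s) 278.7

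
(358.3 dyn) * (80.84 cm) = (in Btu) 2.745e-06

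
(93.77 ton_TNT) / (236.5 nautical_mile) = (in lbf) 2.014e+05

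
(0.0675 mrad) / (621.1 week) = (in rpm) 1.716e-12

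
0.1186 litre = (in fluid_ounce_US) 4.01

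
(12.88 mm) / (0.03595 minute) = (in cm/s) 0.5971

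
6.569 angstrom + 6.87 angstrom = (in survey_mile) 8.351e-13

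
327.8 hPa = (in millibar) 327.8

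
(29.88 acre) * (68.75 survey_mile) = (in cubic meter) 1.338e+10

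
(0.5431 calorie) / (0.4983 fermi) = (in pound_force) 1.025e+15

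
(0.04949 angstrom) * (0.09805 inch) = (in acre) 3.046e-18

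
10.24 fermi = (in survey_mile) 6.363e-18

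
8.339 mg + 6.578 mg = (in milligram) 14.92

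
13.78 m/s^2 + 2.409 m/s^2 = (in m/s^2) 16.19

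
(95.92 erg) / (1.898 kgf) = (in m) 5.153e-07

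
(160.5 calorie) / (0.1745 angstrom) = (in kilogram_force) 3.924e+12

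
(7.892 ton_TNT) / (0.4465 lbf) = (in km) 1.663e+07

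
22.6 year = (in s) 7.127e+08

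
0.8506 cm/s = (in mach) 2.498e-05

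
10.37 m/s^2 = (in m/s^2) 10.37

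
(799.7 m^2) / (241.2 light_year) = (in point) 9.934e-13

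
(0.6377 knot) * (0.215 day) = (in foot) 1.999e+04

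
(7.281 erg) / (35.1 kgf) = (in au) 1.414e-20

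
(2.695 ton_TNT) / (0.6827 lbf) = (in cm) 3.713e+11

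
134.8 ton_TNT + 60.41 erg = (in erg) 5.64e+18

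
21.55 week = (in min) 2.172e+05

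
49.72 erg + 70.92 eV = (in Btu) 4.713e-09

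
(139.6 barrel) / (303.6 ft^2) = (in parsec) 2.55e-17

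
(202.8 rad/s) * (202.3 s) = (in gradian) 2.612e+06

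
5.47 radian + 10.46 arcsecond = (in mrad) 5470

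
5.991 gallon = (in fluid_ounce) 766.8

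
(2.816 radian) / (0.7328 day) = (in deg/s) 0.002548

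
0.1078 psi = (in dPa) 7433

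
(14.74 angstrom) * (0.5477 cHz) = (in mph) 1.806e-11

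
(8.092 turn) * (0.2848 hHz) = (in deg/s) 8.297e+04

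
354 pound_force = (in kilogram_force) 160.6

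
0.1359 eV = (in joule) 2.177e-20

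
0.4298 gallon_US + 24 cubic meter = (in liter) 2.4e+04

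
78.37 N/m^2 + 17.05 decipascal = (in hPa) 0.8008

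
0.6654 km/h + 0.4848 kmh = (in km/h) 1.15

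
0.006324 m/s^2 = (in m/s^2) 0.006324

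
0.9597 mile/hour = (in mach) 0.00126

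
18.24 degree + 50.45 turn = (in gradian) 2.02e+04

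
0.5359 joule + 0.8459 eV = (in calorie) 0.1281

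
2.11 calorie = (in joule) 8.828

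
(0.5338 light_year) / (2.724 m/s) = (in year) 5.879e+07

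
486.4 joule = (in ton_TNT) 1.163e-07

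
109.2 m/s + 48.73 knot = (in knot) 261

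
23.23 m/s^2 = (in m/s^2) 23.23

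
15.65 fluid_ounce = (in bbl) 0.002911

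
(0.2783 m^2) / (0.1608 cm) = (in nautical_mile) 0.09345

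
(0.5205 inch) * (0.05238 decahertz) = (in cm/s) 0.6925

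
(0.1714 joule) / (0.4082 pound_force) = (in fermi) 9.44e+13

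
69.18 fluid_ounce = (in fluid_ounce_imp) 72.01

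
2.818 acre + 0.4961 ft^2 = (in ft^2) 1.228e+05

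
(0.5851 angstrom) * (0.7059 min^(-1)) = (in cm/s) 6.884e-11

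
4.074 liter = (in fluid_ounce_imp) 143.4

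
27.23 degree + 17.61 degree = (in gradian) 49.82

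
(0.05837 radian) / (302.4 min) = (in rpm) 3.072e-05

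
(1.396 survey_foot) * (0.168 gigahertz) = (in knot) 1.39e+08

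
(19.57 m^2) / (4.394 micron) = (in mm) 4.454e+09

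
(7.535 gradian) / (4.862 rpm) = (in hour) 6.457e-05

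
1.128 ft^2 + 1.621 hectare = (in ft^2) 1.745e+05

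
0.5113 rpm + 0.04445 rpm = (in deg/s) 3.334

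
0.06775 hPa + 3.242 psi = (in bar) 0.2236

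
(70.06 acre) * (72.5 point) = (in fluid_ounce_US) 2.452e+08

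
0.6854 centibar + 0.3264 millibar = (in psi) 0.1041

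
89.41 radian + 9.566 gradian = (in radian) 89.56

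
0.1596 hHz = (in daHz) 1.596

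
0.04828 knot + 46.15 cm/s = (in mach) 0.001428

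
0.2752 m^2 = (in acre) 6.8e-05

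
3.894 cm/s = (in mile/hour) 0.08711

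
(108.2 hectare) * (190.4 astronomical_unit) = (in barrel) 1.938e+20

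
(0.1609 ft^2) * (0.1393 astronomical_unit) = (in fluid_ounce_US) 1.053e+13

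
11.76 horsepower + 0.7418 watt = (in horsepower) 11.76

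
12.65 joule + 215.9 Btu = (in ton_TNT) 5.445e-05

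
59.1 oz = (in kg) 1.675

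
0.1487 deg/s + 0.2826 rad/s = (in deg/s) 16.34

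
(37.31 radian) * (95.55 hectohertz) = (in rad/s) 3.565e+05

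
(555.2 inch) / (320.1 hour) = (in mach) 3.594e-08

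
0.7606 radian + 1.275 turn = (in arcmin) 3.015e+04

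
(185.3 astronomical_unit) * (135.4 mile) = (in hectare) 6.04e+14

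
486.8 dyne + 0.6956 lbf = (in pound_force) 0.6967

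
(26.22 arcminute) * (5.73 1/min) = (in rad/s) 0.0007284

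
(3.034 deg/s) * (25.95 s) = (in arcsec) 2.834e+05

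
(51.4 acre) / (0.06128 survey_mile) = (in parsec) 6.835e-14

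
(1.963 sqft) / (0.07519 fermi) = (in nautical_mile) 1.31e+12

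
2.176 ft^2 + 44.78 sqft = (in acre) 0.001078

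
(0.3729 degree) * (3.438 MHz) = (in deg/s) 1.282e+06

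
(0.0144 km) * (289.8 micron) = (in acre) 1.031e-06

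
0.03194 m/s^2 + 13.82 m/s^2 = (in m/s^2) 13.85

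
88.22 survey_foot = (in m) 26.89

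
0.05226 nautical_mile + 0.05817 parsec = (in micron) 1.795e+21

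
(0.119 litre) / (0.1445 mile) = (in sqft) 5.508e-06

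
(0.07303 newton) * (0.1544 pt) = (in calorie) 9.507e-07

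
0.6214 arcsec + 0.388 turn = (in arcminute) 8381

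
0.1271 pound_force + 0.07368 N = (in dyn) 6.39e+04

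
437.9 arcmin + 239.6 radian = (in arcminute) 8.241e+05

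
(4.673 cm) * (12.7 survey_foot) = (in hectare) 1.809e-05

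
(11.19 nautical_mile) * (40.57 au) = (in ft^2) 1.354e+18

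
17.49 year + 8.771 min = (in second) 5.516e+08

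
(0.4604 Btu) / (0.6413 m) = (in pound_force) 170.3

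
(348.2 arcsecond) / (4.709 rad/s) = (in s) 0.0003585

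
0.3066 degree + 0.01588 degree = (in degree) 0.3225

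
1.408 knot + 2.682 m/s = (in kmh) 12.26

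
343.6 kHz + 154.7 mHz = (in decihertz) 3.436e+06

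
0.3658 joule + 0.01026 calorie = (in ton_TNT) 9.769e-11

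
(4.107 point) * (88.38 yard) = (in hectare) 1.171e-05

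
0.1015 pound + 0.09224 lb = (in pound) 0.1937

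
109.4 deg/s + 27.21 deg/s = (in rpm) 22.77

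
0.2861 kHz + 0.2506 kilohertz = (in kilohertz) 0.5367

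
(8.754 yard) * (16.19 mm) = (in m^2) 0.1296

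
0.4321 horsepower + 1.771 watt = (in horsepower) 0.4345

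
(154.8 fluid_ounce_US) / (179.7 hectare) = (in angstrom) 25.48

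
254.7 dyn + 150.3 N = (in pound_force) 33.79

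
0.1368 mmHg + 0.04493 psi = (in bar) 0.00328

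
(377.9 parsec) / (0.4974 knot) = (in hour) 1.266e+16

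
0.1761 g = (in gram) 0.1761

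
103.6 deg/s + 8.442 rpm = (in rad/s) 2.692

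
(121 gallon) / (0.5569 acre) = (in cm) 0.02032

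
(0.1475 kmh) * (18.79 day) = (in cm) 6.652e+06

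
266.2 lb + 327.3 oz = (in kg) 130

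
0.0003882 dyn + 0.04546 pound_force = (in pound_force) 0.04546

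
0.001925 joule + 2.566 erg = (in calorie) 0.0004601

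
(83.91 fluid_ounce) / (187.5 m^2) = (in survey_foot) 4.342e-05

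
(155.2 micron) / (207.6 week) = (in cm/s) 1.236e-10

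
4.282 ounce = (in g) 121.4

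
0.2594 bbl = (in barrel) 0.2594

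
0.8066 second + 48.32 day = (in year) 0.1324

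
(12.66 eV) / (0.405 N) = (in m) 5.008e-18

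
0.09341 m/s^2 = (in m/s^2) 0.09341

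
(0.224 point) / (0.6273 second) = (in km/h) 0.0004535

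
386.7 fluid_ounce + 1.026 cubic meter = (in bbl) 6.525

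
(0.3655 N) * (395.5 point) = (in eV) 3.183e+17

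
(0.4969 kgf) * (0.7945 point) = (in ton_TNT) 3.264e-13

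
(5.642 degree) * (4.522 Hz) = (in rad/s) 0.4453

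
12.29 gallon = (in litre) 46.52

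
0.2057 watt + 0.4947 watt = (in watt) 0.7004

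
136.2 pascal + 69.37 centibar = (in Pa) 6.951e+04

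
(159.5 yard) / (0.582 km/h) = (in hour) 0.2506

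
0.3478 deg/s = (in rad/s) 0.00607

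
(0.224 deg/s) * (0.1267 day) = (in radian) 42.8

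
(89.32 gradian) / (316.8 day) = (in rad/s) 5.126e-08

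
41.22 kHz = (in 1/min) 2.473e+06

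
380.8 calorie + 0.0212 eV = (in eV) 9.944e+21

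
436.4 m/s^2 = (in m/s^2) 436.4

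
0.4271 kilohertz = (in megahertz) 0.0004271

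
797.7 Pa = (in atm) 0.007873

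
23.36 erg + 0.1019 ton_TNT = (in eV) 2.661e+27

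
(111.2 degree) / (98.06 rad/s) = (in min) 0.0003299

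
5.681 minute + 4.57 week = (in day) 31.99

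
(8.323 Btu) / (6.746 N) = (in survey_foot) 4271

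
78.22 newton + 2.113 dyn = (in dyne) 7.822e+06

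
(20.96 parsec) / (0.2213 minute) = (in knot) 9.468e+16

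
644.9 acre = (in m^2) 2.61e+06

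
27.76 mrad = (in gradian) 1.767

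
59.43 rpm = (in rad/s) 6.223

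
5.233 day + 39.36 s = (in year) 0.01434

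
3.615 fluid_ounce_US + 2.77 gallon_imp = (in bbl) 0.07988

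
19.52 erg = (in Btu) 1.85e-09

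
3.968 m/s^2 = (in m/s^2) 3.968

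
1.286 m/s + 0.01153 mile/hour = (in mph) 2.888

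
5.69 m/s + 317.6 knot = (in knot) 328.7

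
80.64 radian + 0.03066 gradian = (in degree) 4620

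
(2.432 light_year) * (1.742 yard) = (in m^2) 3.665e+16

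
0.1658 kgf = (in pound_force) 0.3655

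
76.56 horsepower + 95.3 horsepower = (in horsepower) 171.9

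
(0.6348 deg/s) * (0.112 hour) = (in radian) 4.467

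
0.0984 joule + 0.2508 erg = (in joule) 0.0984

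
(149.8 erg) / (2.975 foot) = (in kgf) 1.685e-06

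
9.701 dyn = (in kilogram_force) 9.892e-06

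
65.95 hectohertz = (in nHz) 6.595e+12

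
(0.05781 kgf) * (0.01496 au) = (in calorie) 3.032e+08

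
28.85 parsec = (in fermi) 8.902e+32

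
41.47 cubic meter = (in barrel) 260.8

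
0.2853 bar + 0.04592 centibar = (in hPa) 285.8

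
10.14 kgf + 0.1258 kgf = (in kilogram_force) 10.27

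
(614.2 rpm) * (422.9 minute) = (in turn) 2.597e+05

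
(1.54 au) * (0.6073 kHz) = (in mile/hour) 3.13e+14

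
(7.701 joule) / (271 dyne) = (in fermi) 2.842e+18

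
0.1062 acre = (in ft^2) 4626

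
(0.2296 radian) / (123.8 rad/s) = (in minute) 3.091e-05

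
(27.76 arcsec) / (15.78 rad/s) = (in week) 1.41e-11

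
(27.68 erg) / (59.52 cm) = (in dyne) 0.4651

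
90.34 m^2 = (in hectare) 0.009034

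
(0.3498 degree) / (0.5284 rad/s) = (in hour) 3.209e-06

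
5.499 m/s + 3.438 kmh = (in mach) 0.01895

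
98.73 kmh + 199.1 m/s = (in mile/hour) 506.7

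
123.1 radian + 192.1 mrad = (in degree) 7064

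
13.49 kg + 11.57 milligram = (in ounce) 475.8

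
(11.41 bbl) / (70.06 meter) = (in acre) 6.398e-06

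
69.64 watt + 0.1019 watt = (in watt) 69.74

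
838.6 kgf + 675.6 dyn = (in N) 8224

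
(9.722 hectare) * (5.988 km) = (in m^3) 5.822e+08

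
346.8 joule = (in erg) 3.468e+09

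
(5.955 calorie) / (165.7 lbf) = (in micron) 3.38e+04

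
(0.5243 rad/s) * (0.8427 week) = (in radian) 2.672e+05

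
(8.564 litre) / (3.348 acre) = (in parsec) 2.048e-23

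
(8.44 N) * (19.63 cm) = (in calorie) 0.396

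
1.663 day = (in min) 2395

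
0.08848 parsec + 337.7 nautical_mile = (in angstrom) 2.73e+25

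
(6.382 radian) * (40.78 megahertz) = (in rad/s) 2.603e+08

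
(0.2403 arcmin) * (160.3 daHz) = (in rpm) 1.07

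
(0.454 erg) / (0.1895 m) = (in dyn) 0.02396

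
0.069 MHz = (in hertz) 6.9e+04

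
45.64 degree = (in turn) 0.1268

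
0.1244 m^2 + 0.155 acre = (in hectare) 0.06274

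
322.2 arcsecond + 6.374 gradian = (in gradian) 6.473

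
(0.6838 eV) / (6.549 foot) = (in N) 5.488e-20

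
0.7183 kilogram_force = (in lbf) 1.584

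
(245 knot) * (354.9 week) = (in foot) 8.876e+10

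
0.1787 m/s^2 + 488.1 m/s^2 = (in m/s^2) 488.3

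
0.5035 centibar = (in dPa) 5035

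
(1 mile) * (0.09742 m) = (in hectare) 0.01568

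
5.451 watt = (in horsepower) 0.00731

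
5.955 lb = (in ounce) 95.28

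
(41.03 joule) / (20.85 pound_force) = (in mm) 442.4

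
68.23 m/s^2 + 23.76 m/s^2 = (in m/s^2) 91.99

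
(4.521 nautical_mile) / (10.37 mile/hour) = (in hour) 0.5017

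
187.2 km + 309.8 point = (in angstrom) 1.872e+15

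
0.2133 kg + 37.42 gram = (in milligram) 2.507e+05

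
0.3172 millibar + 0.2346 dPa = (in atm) 0.0003133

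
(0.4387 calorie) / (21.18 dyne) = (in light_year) 9.16e-13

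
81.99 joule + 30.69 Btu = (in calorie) 7759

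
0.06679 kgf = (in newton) 0.655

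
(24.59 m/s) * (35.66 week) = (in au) 0.003545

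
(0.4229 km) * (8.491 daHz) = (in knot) 6.98e+04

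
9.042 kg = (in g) 9042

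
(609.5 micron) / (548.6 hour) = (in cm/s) 3.086e-08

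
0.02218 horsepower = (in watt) 16.54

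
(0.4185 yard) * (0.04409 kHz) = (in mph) 37.74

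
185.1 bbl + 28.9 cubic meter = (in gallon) 1.541e+04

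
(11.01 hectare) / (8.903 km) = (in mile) 0.007684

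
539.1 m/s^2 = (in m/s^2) 539.1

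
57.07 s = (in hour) 0.01585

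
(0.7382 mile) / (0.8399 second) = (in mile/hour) 3164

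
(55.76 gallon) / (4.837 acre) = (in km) 1.078e-08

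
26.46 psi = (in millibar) 1824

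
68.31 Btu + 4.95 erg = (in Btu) 68.31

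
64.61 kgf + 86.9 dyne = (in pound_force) 142.4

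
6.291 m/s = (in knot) 12.23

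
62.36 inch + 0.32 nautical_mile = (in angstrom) 5.942e+12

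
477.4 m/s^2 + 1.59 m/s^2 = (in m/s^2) 479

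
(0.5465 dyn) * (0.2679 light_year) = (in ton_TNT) 3.311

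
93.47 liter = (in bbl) 0.5879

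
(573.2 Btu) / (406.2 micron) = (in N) 1.489e+09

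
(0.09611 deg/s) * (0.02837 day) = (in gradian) 261.8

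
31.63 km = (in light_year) 3.343e-12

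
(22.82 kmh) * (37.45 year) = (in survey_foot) 2.456e+10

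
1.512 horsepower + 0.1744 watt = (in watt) 1128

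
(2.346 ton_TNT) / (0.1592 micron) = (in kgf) 6.287e+15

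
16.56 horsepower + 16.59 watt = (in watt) 1.237e+04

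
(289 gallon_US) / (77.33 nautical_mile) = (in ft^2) 8.222e-05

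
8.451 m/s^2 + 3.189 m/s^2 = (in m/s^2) 11.64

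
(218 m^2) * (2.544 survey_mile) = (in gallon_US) 2.358e+08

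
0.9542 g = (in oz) 0.03366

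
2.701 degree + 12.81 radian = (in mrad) 1.286e+04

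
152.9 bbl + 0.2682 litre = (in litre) 2.431e+04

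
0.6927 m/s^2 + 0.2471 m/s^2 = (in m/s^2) 0.9398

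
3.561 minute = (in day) 0.002473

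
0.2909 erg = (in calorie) 6.953e-09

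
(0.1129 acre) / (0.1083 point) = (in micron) 1.196e+13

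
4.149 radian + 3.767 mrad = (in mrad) 4153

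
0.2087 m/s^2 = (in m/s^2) 0.2087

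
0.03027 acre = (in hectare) 0.01225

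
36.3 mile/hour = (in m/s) 16.23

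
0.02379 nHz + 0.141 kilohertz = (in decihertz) 1410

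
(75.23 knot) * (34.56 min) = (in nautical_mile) 43.33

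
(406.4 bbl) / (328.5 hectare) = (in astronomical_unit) 1.315e-16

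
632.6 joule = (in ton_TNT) 1.512e-07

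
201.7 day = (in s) 1.743e+07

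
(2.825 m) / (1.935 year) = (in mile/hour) 1.036e-07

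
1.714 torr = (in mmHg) 1.714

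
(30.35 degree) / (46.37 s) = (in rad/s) 0.01142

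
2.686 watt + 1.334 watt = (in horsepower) 0.005391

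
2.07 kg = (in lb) 4.564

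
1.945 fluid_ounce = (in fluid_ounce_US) 1.945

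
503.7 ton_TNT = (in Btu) 1.998e+09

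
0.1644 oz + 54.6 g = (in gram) 59.26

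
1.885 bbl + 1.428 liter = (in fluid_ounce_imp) 1.06e+04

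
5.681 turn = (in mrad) 3.569e+04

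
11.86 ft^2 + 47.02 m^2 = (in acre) 0.01189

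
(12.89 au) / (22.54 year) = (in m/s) 2713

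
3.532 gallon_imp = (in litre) 16.06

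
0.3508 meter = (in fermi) 3.508e+14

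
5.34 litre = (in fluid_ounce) 180.6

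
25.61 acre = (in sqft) 1.116e+06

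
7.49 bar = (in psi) 108.6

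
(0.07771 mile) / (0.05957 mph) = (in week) 0.007765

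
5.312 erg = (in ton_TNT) 1.27e-16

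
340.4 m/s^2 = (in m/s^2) 340.4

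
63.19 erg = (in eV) 3.944e+13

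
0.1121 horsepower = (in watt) 83.59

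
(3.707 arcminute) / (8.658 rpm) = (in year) 3.771e-11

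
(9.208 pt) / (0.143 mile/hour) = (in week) 8.402e-08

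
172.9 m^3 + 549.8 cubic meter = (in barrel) 4546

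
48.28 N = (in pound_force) 10.85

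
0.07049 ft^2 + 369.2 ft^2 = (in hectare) 0.003431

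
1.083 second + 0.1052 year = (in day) 38.4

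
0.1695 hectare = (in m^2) 1695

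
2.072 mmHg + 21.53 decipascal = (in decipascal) 2784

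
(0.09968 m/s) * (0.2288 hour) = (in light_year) 8.678e-15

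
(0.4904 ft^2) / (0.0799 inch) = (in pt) 6.364e+04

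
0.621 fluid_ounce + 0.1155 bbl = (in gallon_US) 4.856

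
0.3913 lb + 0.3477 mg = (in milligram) 1.775e+05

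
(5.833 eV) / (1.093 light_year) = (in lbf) 2.032e-35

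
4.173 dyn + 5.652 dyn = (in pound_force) 2.209e-05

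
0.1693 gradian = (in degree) 0.1524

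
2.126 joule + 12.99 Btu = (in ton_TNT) 3.276e-06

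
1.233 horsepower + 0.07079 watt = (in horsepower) 1.233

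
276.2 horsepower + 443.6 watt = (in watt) 2.064e+05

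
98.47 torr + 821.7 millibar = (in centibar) 95.3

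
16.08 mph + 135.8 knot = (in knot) 149.8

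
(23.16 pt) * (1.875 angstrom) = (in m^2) 1.532e-12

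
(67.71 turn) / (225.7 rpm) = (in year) 5.708e-07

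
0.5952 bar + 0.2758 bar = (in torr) 653.3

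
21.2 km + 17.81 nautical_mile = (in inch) 2.133e+06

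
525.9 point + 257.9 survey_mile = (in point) 1.177e+09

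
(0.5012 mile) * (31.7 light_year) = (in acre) 5.978e+16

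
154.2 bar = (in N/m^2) 1.542e+07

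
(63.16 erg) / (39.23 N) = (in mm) 0.000161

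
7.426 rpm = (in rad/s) 0.7776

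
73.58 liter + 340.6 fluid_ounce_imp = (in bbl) 0.5237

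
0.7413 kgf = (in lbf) 1.634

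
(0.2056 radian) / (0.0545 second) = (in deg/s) 216.1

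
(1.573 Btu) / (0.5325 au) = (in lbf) 4.684e-09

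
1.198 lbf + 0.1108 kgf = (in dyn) 6.416e+05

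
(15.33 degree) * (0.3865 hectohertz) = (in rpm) 98.75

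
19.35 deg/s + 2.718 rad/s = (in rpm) 29.18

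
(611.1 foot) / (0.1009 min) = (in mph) 68.82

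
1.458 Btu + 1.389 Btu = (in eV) 1.875e+22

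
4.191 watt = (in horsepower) 0.00562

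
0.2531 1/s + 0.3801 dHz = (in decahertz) 0.02911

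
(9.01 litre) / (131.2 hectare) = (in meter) 6.867e-09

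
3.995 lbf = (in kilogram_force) 1.812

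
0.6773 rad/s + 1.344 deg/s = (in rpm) 6.692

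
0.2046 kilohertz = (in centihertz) 2.046e+04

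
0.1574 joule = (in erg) 1.574e+06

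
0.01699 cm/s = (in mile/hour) 0.0003801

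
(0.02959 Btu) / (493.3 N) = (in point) 179.4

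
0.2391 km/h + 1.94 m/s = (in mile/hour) 4.488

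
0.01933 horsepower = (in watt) 14.41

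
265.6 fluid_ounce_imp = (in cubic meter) 0.007547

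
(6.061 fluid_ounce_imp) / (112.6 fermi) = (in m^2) 1.529e+09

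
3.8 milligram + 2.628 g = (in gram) 2.632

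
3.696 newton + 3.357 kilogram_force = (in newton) 36.62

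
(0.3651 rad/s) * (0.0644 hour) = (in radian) 84.64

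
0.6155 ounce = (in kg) 0.01745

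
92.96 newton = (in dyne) 9.296e+06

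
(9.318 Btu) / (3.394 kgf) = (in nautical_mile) 0.1595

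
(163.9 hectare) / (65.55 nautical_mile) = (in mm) 1.35e+04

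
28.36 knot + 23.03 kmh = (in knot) 40.8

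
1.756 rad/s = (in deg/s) 100.6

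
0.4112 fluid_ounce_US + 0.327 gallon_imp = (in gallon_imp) 0.3297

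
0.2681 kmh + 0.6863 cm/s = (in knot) 0.1581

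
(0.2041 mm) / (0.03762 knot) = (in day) 1.221e-07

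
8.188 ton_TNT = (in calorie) 8.188e+09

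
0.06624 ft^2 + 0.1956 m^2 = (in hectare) 2.018e-05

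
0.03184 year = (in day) 11.62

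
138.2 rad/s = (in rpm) 1320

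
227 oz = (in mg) 6.435e+06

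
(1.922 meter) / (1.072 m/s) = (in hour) 0.000498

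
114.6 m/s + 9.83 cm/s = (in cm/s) 1.147e+04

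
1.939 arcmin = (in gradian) 0.03591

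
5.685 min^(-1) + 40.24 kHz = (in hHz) 402.4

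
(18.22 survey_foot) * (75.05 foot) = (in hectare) 0.0127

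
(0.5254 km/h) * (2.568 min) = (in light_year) 2.377e-15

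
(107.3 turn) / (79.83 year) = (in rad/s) 2.678e-07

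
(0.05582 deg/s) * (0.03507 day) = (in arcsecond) 6.089e+05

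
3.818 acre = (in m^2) 1.545e+04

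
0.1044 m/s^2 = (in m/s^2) 0.1044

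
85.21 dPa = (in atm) 8.41e-05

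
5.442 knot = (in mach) 0.008222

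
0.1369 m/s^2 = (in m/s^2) 0.1369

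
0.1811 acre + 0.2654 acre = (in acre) 0.4465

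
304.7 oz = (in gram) 8638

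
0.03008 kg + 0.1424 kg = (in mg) 1.725e+05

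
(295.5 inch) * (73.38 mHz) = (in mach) 0.001618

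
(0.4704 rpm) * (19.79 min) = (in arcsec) 1.206e+07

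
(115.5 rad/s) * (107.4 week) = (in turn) 1.194e+09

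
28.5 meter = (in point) 8.079e+04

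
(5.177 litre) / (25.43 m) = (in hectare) 2.036e-08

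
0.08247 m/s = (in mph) 0.1845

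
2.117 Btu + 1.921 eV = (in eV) 1.394e+22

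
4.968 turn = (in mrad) 3.121e+04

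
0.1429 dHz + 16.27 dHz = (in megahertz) 1.641e-06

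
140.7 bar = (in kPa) 1.407e+04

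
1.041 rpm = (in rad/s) 0.109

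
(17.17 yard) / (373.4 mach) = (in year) 3.916e-12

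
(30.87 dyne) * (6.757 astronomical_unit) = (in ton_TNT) 0.07458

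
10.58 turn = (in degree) 3809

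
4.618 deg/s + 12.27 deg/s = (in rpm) 2.815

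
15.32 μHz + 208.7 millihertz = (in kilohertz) 0.0002087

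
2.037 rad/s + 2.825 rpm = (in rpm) 22.28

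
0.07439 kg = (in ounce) 2.624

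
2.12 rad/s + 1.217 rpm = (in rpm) 21.46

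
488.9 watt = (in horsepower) 0.6556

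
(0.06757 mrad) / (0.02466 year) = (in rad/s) 8.689e-11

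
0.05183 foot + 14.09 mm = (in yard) 0.03269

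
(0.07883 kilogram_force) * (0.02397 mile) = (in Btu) 0.02827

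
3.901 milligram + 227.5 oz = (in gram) 6450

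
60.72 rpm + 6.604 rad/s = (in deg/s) 742.7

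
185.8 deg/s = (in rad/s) 3.243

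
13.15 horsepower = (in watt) 9806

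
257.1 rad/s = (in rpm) 2455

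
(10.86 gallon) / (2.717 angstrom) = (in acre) 3.739e+04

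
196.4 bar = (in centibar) 1.964e+04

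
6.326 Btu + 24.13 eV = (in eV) 4.166e+22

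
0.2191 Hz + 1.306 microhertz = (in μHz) 2.191e+05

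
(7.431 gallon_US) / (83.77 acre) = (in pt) 0.0002352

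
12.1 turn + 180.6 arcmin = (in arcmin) 2.615e+05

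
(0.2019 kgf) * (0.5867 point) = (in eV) 2.558e+15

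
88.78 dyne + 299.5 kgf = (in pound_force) 660.3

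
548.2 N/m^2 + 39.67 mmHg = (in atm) 0.05761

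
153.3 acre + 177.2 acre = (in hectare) 133.7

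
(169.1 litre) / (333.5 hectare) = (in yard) 5.545e-08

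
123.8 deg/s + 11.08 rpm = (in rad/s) 3.321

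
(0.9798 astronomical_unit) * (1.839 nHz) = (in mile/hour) 603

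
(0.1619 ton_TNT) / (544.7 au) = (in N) 8.313e-06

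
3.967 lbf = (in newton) 17.65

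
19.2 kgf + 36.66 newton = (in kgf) 22.94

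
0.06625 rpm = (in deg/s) 0.3975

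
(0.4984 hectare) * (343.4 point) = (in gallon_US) 1.595e+05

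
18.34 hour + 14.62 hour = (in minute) 1978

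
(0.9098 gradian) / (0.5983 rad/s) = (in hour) 6.635e-06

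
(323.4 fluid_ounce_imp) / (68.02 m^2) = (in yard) 0.0001477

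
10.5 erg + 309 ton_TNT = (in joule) 1.293e+12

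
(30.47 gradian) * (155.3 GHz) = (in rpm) 7.098e+11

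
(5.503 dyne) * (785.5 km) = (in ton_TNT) 1.033e-08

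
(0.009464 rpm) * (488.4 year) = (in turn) 2.429e+06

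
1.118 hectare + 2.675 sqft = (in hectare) 1.118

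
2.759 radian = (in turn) 0.4391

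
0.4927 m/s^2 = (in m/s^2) 0.4927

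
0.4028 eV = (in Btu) 6.117e-23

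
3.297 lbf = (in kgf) 1.495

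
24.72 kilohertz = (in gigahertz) 2.472e-05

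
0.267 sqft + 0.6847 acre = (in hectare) 0.2771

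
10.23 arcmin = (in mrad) 2.976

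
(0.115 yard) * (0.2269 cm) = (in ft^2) 0.002568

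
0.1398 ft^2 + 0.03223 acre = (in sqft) 1404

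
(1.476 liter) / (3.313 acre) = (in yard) 1.204e-07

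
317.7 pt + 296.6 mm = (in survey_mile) 0.0002539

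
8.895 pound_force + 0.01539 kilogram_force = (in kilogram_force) 4.05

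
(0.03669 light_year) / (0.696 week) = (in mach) 2.422e+06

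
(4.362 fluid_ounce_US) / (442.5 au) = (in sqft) 2.098e-17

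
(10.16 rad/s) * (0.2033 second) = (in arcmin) 7101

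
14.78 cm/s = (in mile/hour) 0.3306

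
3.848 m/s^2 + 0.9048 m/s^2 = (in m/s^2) 4.753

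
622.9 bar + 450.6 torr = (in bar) 623.5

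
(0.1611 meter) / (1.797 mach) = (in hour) 7.314e-08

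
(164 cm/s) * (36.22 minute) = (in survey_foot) 1.169e+04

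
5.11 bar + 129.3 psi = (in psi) 203.4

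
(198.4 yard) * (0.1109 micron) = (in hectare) 2.012e-09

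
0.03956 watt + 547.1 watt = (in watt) 547.1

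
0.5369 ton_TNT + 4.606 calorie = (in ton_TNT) 0.5369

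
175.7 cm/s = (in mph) 3.93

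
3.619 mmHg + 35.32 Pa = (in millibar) 5.178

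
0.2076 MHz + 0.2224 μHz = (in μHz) 2.076e+11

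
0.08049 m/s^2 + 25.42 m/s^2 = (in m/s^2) 25.5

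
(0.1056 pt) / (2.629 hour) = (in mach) 1.156e-11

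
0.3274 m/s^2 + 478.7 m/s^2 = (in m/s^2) 479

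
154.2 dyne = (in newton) 0.001542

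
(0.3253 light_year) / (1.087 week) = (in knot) 9.1e+09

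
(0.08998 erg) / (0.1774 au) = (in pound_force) 7.622e-20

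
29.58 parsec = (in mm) 9.127e+20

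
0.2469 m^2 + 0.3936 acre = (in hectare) 0.1593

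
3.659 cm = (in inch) 1.441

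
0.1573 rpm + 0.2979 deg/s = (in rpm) 0.2069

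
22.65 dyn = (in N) 0.0002265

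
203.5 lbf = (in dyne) 9.052e+07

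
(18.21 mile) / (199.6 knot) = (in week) 0.0004719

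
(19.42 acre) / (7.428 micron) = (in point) 2.999e+13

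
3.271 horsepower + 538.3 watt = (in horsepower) 3.993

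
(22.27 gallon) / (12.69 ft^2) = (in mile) 4.443e-05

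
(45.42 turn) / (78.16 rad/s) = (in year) 1.158e-07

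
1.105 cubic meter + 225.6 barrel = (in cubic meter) 36.97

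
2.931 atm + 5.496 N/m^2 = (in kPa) 297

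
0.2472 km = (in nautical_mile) 0.1335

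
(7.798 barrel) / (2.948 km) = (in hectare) 4.206e-08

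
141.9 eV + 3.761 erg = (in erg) 3.761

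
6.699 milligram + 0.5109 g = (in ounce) 0.01826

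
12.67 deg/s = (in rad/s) 0.2211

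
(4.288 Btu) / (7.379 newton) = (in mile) 0.381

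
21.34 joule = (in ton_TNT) 5.1e-09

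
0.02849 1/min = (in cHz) 0.04748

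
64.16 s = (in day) 0.0007426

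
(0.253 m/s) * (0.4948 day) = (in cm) 1.082e+06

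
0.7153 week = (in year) 0.01372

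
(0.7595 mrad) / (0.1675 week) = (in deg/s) 4.296e-07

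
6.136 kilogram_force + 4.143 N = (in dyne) 6.432e+06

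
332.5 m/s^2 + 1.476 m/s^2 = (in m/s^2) 334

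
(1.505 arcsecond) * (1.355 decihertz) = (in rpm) 9.441e-06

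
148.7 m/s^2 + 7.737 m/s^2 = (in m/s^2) 156.4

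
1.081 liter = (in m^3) 0.001081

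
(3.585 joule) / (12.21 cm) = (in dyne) 2.936e+06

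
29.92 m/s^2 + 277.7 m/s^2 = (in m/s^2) 307.6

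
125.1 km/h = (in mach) 0.1021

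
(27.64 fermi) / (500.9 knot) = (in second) 1.073e-16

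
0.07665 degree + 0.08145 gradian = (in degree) 0.15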